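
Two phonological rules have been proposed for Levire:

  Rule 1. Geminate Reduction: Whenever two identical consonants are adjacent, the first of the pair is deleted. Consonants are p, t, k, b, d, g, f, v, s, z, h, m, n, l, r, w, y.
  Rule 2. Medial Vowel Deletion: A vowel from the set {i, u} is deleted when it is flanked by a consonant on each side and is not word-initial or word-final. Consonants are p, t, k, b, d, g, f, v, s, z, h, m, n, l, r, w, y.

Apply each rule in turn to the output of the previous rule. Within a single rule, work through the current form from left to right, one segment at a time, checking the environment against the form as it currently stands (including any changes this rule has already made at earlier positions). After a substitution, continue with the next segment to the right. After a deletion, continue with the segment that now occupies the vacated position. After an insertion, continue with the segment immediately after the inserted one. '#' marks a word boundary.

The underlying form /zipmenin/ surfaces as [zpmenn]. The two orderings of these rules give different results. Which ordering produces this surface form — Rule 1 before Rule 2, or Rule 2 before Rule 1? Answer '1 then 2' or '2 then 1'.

1 then 2

Order 1 then 2:
  1 Geminate Reduction: no change — [zipmenin]
  2 Medial Vowel Deletion: [zipmenin] → [zpmenn]
  result: [zpmenn]
Order 2 then 1:
  2 Medial Vowel Deletion: [zipmenin] → [zpmenn]
  1 Geminate Reduction: [zpmenn] → [zpmen]
  result: [zpmen]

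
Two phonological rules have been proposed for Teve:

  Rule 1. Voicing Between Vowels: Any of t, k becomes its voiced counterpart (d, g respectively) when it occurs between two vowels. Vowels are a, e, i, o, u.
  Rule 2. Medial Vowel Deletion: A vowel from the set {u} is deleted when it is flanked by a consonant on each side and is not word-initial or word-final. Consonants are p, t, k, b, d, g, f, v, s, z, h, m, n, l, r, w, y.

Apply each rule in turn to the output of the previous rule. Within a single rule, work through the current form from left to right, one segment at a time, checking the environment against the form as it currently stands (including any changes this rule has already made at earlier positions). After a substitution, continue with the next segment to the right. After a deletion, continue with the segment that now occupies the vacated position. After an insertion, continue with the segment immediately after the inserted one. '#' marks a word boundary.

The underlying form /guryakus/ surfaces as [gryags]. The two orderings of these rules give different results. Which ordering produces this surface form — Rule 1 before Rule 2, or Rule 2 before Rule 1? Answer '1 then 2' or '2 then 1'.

1 then 2

Order 1 then 2:
  1 Voicing Between Vowels: [guryakus] → [guryagus]
  2 Medial Vowel Deletion: [guryagus] → [gryags]
  result: [gryags]
Order 2 then 1:
  2 Medial Vowel Deletion: [guryakus] → [gryaks]
  1 Voicing Between Vowels: no change — [gryaks]
  result: [gryaks]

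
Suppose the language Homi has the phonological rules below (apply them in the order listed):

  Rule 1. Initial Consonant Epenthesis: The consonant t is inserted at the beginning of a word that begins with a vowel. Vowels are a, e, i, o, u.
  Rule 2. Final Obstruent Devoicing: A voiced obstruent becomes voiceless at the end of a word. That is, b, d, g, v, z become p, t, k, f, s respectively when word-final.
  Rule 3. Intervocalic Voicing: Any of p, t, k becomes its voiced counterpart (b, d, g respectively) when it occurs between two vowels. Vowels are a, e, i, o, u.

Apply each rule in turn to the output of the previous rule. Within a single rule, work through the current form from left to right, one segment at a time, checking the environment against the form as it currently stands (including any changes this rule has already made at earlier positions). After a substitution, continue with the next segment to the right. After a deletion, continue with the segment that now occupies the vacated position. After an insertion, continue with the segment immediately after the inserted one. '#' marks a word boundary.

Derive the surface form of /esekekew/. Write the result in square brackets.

Rule 1 Initial Consonant Epenthesis: [esekekew] → [tesekekew]
Rule 2 Final Obstruent Devoicing: no change — [tesekekew]
Rule 3 Intervocalic Voicing: [tesekekew] → [tesegegew]

[tesegegew]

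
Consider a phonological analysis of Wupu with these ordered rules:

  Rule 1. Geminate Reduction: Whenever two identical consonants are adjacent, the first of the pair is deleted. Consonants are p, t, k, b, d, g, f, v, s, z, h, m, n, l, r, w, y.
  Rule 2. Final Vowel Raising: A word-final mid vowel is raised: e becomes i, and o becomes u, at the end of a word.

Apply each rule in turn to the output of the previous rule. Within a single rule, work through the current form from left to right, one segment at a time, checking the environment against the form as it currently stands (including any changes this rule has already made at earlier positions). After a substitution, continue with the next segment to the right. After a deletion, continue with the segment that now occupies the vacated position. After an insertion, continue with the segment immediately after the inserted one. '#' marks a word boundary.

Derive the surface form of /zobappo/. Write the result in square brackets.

Rule 1 Geminate Reduction: [zobappo] → [zobapo]
Rule 2 Final Vowel Raising: [zobapo] → [zobapu]

[zobapu]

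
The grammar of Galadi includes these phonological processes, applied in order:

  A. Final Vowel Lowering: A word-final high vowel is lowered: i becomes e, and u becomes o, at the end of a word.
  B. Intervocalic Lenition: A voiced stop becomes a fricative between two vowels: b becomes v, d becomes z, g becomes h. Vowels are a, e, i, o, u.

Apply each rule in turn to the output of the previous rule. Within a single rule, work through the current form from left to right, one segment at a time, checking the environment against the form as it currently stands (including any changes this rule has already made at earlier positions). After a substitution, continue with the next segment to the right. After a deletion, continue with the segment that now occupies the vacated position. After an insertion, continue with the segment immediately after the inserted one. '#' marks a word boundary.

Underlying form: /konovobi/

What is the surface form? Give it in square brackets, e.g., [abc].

A Final Vowel Lowering: [konovobi] → [konovobe]
B Intervocalic Lenition: [konovobe] → [konovove]

[konovove]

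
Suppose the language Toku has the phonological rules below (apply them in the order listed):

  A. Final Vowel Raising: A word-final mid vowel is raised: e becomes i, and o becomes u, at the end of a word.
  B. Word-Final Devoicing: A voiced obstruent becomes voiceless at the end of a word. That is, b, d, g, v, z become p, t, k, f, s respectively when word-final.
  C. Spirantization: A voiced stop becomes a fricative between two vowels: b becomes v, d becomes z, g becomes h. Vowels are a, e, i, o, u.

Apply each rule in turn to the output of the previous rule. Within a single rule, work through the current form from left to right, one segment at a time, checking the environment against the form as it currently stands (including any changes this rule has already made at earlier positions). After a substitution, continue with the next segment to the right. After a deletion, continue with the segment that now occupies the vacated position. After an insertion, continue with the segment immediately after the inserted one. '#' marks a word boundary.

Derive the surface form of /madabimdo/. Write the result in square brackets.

A Final Vowel Raising: [madabimdo] → [madabimdu]
B Word-Final Devoicing: no change — [madabimdu]
C Spirantization: [madabimdu] → [mazavimdu]

[mazavimdu]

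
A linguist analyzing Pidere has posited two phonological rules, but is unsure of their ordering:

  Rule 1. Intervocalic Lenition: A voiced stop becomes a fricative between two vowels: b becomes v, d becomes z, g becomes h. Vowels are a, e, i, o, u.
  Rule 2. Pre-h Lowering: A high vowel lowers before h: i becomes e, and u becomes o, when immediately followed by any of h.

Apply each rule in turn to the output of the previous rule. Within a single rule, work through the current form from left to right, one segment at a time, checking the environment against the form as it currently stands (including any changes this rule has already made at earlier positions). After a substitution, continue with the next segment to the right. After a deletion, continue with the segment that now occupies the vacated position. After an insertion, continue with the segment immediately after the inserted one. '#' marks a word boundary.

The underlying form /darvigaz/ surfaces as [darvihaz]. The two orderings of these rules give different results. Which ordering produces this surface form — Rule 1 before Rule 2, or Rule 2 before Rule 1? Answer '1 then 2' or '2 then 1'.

Order 1 then 2:
  1 Intervocalic Lenition: [darvigaz] → [darvihaz]
  2 Pre-h Lowering: [darvihaz] → [darvehaz]
  result: [darvehaz]
Order 2 then 1:
  2 Pre-h Lowering: no change — [darvigaz]
  1 Intervocalic Lenition: [darvigaz] → [darvihaz]
  result: [darvihaz]

2 then 1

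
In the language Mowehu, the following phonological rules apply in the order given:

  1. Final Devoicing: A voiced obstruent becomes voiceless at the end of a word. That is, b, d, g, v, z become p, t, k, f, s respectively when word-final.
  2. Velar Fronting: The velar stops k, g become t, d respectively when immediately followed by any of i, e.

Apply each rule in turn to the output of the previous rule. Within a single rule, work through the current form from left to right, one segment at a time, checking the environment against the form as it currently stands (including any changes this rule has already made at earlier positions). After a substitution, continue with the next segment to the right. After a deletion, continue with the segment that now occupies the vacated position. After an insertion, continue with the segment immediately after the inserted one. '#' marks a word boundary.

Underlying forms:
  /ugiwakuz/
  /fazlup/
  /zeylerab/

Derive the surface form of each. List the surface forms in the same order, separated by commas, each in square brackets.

/ugiwakuz/:
  1 Final Devoicing: [ugiwakuz] → [ugiwakus]
  2 Velar Fronting: [ugiwakus] → [udiwakus]
/fazlup/:
  1 Final Devoicing: no change — [fazlup]
  2 Velar Fronting: no change — [fazlup]
/zeylerab/:
  1 Final Devoicing: [zeylerab] → [zeylerap]
  2 Velar Fronting: no change — [zeylerap]

[udiwakus], [fazlup], [zeylerap]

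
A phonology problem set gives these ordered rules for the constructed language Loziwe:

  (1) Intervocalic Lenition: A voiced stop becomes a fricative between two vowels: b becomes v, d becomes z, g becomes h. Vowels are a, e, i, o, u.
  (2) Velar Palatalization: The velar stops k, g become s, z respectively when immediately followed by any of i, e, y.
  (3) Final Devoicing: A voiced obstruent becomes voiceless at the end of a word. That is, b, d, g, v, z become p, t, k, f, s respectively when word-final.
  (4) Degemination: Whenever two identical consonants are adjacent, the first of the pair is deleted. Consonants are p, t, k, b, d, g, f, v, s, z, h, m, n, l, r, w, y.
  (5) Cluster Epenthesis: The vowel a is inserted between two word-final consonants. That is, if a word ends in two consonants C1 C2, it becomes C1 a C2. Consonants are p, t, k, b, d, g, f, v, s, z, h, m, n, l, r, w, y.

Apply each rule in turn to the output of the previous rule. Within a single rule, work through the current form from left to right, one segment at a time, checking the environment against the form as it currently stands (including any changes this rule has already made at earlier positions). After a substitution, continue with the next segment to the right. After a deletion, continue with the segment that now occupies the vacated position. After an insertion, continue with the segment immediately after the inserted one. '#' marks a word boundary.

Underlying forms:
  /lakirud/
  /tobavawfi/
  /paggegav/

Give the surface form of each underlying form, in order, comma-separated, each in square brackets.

[lasirut], [tovavawfi], [pagzehaf]

/lakirud/:
  (1) Intervocalic Lenition: no change — [lakirud]
  (2) Velar Palatalization: [lakirud] → [lasirud]
  (3) Final Devoicing: [lasirud] → [lasirut]
  (4) Degemination: no change — [lasirut]
  (5) Cluster Epenthesis: no change — [lasirut]
/tobavawfi/:
  (1) Intervocalic Lenition: [tobavawfi] → [tovavawfi]
  (2) Velar Palatalization: no change — [tovavawfi]
  (3) Final Devoicing: no change — [tovavawfi]
  (4) Degemination: no change — [tovavawfi]
  (5) Cluster Epenthesis: no change — [tovavawfi]
/paggegav/:
  (1) Intervocalic Lenition: [paggegav] → [paggehav]
  (2) Velar Palatalization: [paggehav] → [pagzehav]
  (3) Final Devoicing: [pagzehav] → [pagzehaf]
  (4) Degemination: no change — [pagzehaf]
  (5) Cluster Epenthesis: no change — [pagzehaf]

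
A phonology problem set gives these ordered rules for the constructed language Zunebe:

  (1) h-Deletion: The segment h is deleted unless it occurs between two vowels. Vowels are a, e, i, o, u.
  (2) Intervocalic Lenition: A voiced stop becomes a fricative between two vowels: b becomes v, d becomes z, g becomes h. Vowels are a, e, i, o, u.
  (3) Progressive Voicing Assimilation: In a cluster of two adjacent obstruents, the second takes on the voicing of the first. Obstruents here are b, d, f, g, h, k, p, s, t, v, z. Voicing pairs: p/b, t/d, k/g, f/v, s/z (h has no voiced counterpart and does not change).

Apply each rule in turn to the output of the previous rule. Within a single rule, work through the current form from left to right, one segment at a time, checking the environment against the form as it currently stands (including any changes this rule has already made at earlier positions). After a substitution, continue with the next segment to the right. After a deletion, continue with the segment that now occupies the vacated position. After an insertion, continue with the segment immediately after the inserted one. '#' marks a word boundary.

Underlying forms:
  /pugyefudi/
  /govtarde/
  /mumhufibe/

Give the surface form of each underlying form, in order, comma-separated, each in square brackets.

[pugyefuzi], [govdarde], [mumufive]

/pugyefudi/:
  (1) h-Deletion: no change — [pugyefudi]
  (2) Intervocalic Lenition: [pugyefudi] → [pugyefuzi]
  (3) Progressive Voicing Assimilation: no change — [pugyefuzi]
/govtarde/:
  (1) h-Deletion: no change — [govtarde]
  (2) Intervocalic Lenition: no change — [govtarde]
  (3) Progressive Voicing Assimilation: [govtarde] → [govdarde]
/mumhufibe/:
  (1) h-Deletion: [mumhufibe] → [mumufibe]
  (2) Intervocalic Lenition: [mumufibe] → [mumufive]
  (3) Progressive Voicing Assimilation: no change — [mumufive]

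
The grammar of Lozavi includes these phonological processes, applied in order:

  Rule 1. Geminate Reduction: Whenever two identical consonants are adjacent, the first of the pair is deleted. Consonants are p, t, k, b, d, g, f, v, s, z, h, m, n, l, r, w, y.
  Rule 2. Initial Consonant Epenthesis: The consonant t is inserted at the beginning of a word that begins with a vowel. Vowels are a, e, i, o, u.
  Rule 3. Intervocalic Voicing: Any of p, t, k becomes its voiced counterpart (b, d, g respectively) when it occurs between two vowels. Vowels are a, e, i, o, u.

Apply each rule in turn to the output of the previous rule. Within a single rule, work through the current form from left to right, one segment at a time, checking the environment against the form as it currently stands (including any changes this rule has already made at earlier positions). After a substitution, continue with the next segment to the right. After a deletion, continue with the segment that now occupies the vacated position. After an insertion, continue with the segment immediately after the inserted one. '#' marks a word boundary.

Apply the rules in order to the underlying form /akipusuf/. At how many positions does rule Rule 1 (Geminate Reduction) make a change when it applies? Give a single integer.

0

Rule 1 Geminate Reduction: no change — [akipusuf]
Rule 2 Initial Consonant Epenthesis: [akipusuf] → [takipusuf]
Rule 3 Intervocalic Voicing: [takipusuf] → [tagibusuf]
Rule Rule 1 changed 0 position(s).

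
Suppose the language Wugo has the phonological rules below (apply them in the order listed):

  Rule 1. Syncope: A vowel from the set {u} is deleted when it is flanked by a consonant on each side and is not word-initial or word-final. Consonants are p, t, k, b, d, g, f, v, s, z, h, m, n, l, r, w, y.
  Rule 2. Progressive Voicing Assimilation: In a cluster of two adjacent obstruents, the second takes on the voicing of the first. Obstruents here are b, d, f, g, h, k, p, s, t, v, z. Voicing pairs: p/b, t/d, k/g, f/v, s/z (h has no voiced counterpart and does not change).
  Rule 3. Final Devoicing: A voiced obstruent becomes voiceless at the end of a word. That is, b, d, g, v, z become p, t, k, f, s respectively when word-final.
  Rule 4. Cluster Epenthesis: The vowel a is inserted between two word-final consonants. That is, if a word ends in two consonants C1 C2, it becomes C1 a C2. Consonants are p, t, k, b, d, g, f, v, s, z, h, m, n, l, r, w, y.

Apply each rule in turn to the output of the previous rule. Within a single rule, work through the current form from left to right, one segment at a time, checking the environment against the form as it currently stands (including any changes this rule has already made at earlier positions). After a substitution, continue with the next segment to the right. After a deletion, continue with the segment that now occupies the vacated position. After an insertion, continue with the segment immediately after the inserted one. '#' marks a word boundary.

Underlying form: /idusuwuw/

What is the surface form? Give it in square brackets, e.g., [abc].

Rule 1 Syncope: [idusuwuw] → [idsww]
Rule 2 Progressive Voicing Assimilation: [idsww] → [idzww]
Rule 3 Final Devoicing: no change — [idzww]
Rule 4 Cluster Epenthesis: [idzww] → [idzwaw]

[idzwaw]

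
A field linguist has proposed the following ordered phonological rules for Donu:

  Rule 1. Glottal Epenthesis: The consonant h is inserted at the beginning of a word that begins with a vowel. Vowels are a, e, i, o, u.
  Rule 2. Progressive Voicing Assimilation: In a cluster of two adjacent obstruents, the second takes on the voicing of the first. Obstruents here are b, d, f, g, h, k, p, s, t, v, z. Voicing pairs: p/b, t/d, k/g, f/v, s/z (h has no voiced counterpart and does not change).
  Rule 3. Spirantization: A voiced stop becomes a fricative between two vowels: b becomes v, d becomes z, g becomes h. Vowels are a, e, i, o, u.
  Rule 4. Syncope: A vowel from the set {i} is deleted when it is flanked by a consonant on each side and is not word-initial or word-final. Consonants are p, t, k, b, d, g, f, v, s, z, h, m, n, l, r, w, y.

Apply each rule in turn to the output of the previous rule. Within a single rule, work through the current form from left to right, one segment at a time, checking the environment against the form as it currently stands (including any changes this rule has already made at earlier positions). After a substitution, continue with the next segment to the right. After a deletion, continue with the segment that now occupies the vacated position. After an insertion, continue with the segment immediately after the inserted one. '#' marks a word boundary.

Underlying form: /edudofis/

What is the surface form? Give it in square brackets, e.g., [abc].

Rule 1 Glottal Epenthesis: [edudofis] → [hedudofis]
Rule 2 Progressive Voicing Assimilation: no change — [hedudofis]
Rule 3 Spirantization: [hedudofis] → [hezuzofis]
Rule 4 Syncope: [hezuzofis] → [hezuzofs]

[hezuzofs]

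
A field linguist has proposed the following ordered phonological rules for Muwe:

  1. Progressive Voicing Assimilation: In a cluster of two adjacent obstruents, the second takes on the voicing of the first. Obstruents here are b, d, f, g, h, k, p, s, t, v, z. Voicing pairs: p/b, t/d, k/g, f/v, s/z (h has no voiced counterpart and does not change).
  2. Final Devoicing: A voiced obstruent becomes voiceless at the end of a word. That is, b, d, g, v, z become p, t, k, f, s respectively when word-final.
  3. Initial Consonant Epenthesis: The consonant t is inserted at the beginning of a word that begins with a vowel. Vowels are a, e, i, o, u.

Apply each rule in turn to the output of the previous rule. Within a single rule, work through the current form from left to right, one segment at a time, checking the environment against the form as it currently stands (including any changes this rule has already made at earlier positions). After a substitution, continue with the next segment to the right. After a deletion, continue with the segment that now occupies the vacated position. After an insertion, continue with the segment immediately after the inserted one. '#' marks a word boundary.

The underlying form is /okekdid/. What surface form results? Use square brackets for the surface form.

1 Progressive Voicing Assimilation: [okekdid] → [okektid]
2 Final Devoicing: [okektid] → [okektit]
3 Initial Consonant Epenthesis: [okektit] → [tokektit]

[tokektit]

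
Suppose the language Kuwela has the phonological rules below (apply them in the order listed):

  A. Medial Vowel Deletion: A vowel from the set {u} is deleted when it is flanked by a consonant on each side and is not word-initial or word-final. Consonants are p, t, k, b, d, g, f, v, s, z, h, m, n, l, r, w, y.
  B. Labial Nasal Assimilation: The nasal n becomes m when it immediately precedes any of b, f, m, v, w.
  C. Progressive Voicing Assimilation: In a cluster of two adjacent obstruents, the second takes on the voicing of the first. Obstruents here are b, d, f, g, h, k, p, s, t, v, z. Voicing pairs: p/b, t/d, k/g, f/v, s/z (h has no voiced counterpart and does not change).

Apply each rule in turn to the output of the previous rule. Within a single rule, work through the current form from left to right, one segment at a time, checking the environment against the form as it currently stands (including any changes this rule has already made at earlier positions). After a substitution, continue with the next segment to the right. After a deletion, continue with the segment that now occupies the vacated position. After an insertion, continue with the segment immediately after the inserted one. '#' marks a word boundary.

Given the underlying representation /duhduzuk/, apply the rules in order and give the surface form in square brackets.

A Medial Vowel Deletion: [duhduzuk] → [dhdzk]
B Labial Nasal Assimilation: no change — [dhdzk]
C Progressive Voicing Assimilation: [dhdzk] → [dhtsk]

[dhtsk]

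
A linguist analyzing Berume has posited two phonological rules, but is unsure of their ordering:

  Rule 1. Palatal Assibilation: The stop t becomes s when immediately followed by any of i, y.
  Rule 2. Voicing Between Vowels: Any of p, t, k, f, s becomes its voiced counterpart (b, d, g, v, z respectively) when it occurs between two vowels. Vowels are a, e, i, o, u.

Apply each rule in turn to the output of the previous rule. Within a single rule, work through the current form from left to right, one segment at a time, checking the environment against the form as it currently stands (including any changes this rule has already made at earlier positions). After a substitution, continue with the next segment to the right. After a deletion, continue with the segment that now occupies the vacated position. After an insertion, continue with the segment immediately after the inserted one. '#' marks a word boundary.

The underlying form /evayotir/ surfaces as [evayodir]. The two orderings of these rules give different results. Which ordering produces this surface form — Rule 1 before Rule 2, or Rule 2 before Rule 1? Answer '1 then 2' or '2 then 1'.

Order 1 then 2:
  1 Palatal Assibilation: [evayotir] → [evayosir]
  2 Voicing Between Vowels: [evayosir] → [evayozir]
  result: [evayozir]
Order 2 then 1:
  2 Voicing Between Vowels: [evayotir] → [evayodir]
  1 Palatal Assibilation: no change — [evayodir]
  result: [evayodir]

2 then 1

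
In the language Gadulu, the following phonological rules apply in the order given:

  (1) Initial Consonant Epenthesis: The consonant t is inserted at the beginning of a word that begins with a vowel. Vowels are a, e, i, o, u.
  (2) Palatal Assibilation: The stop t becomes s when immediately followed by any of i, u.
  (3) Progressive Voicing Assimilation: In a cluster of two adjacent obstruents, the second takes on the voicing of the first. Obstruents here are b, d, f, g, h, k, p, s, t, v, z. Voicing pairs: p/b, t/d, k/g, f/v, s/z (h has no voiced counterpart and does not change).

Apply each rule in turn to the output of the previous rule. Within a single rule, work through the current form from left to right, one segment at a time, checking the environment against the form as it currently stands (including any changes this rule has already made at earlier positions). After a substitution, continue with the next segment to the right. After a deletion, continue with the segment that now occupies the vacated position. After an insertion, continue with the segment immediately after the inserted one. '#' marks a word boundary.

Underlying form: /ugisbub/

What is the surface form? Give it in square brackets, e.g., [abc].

[sugispub]

(1) Initial Consonant Epenthesis: [ugisbub] → [tugisbub]
(2) Palatal Assibilation: [tugisbub] → [sugisbub]
(3) Progressive Voicing Assimilation: [sugisbub] → [sugispub]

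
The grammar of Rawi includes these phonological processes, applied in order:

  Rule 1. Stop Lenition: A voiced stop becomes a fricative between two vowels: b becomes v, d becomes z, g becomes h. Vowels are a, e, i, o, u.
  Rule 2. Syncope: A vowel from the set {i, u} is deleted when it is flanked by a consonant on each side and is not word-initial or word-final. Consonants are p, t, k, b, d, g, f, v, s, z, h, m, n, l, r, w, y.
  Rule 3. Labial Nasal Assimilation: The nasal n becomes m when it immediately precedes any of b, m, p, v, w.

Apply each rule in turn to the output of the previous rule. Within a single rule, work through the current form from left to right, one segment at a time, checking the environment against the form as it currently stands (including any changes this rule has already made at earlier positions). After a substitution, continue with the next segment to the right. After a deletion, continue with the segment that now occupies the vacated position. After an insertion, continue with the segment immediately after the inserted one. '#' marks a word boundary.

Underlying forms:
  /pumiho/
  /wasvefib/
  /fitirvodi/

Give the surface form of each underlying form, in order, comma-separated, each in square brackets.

[pmho], [wasvefb], [ftrvozi]

/pumiho/:
  Rule 1 Stop Lenition: no change — [pumiho]
  Rule 2 Syncope: [pumiho] → [pmho]
  Rule 3 Labial Nasal Assimilation: no change — [pmho]
/wasvefib/:
  Rule 1 Stop Lenition: no change — [wasvefib]
  Rule 2 Syncope: [wasvefib] → [wasvefb]
  Rule 3 Labial Nasal Assimilation: no change — [wasvefb]
/fitirvodi/:
  Rule 1 Stop Lenition: [fitirvodi] → [fitirvozi]
  Rule 2 Syncope: [fitirvozi] → [ftrvozi]
  Rule 3 Labial Nasal Assimilation: no change — [ftrvozi]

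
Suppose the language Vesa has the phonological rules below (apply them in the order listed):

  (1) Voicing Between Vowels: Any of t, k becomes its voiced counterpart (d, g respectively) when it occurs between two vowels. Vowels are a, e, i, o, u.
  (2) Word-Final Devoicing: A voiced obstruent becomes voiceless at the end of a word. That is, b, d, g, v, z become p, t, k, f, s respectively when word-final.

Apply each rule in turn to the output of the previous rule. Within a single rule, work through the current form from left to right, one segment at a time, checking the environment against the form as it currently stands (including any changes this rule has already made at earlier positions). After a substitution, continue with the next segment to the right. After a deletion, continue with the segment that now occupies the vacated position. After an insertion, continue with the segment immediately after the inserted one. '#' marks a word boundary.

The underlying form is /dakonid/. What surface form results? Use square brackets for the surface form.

(1) Voicing Between Vowels: [dakonid] → [dagonid]
(2) Word-Final Devoicing: [dagonid] → [dagonit]

[dagonit]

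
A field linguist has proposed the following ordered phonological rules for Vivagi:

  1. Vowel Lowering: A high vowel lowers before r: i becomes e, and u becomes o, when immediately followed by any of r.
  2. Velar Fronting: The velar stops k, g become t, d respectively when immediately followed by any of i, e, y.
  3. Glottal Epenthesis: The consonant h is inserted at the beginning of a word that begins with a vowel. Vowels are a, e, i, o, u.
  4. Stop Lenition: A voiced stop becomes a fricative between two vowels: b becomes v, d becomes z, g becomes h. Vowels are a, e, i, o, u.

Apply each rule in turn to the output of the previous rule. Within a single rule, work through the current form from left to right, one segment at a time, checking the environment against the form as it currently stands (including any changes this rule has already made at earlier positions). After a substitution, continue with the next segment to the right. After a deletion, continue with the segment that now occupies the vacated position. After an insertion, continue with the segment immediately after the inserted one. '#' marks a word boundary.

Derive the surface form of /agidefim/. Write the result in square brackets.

1 Vowel Lowering: no change — [agidefim]
2 Velar Fronting: [agidefim] → [adidefim]
3 Glottal Epenthesis: [adidefim] → [hadidefim]
4 Stop Lenition: [hadidefim] → [hazizefim]

[hazizefim]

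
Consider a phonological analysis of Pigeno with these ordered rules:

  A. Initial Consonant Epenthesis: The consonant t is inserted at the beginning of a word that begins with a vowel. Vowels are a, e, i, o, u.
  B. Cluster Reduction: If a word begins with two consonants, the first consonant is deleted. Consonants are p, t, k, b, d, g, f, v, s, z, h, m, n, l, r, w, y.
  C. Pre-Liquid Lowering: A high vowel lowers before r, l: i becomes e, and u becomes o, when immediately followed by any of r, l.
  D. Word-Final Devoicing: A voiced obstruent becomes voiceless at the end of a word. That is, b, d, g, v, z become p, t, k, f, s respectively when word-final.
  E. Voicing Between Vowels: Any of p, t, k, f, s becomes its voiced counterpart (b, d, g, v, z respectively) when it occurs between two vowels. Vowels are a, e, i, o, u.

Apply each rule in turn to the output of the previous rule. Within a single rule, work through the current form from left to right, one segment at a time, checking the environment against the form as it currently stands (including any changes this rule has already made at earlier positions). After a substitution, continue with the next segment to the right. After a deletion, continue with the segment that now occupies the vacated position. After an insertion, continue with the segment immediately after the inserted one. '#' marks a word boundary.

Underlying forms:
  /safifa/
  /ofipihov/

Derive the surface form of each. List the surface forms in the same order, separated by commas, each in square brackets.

[saviva], [tovibihof]

/safifa/:
  A Initial Consonant Epenthesis: no change — [safifa]
  B Cluster Reduction: no change — [safifa]
  C Pre-Liquid Lowering: no change — [safifa]
  D Word-Final Devoicing: no change — [safifa]
  E Voicing Between Vowels: [safifa] → [saviva]
/ofipihov/:
  A Initial Consonant Epenthesis: [ofipihov] → [tofipihov]
  B Cluster Reduction: no change — [tofipihov]
  C Pre-Liquid Lowering: no change — [tofipihov]
  D Word-Final Devoicing: [tofipihov] → [tofipihof]
  E Voicing Between Vowels: [tofipihof] → [tovibihof]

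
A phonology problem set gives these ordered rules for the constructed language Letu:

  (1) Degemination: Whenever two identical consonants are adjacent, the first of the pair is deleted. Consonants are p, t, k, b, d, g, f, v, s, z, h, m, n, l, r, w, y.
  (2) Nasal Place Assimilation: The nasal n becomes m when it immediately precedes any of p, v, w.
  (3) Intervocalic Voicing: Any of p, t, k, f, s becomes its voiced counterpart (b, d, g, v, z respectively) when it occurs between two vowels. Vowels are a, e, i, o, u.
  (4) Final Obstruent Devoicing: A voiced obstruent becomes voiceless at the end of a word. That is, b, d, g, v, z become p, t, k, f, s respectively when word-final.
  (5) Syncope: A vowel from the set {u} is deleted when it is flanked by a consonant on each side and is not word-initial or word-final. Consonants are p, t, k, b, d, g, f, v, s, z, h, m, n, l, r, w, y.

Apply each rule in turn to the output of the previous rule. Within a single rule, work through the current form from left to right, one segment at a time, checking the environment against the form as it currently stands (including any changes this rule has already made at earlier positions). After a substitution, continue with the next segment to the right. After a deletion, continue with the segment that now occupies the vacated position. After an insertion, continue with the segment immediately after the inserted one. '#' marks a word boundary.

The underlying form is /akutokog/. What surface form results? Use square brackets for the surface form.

(1) Degemination: no change — [akutokog]
(2) Nasal Place Assimilation: no change — [akutokog]
(3) Intervocalic Voicing: [akutokog] → [agudogog]
(4) Final Obstruent Devoicing: [agudogog] → [agudogok]
(5) Syncope: [agudogok] → [agdogok]

[agdogok]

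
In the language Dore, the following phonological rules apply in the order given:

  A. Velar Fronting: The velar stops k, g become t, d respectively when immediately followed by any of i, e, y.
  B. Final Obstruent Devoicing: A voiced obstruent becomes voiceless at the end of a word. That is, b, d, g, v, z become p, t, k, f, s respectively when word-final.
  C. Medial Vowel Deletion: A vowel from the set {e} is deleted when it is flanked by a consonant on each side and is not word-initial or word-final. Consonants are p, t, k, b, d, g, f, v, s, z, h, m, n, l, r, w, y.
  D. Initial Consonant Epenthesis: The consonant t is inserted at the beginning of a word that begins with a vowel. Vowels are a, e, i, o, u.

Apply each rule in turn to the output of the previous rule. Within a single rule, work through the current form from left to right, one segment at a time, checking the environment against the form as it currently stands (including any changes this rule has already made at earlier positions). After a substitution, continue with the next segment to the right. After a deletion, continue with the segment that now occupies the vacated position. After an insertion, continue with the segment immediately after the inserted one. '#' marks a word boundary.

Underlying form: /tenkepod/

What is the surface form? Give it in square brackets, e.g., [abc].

A Velar Fronting: [tenkepod] → [tentepod]
B Final Obstruent Devoicing: [tentepod] → [tentepot]
C Medial Vowel Deletion: [tentepot] → [tntpot]
D Initial Consonant Epenthesis: no change — [tntpot]

[tntpot]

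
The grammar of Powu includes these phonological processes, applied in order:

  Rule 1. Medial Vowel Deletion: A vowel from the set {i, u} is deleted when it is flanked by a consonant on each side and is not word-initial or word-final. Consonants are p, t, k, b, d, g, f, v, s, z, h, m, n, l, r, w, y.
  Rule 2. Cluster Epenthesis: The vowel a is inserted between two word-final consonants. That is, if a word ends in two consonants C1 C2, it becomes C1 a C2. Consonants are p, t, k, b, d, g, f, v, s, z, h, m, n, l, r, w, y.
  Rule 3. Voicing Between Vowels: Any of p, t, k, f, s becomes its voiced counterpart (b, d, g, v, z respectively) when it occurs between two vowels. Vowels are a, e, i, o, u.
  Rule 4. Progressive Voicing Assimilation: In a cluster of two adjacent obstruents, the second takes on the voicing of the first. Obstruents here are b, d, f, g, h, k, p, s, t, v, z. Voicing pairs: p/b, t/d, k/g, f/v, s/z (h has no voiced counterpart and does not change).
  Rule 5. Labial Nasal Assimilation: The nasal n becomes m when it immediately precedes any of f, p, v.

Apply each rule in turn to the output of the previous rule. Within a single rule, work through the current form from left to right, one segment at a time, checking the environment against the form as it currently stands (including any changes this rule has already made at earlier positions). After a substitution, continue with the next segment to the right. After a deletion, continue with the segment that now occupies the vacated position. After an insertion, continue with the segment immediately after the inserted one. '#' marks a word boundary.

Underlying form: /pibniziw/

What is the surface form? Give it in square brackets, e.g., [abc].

[ppnzaw]

Rule 1 Medial Vowel Deletion: [pibniziw] → [pbnzw]
Rule 2 Cluster Epenthesis: [pbnzw] → [pbnzaw]
Rule 3 Voicing Between Vowels: no change — [pbnzaw]
Rule 4 Progressive Voicing Assimilation: [pbnzaw] → [ppnzaw]
Rule 5 Labial Nasal Assimilation: no change — [ppnzaw]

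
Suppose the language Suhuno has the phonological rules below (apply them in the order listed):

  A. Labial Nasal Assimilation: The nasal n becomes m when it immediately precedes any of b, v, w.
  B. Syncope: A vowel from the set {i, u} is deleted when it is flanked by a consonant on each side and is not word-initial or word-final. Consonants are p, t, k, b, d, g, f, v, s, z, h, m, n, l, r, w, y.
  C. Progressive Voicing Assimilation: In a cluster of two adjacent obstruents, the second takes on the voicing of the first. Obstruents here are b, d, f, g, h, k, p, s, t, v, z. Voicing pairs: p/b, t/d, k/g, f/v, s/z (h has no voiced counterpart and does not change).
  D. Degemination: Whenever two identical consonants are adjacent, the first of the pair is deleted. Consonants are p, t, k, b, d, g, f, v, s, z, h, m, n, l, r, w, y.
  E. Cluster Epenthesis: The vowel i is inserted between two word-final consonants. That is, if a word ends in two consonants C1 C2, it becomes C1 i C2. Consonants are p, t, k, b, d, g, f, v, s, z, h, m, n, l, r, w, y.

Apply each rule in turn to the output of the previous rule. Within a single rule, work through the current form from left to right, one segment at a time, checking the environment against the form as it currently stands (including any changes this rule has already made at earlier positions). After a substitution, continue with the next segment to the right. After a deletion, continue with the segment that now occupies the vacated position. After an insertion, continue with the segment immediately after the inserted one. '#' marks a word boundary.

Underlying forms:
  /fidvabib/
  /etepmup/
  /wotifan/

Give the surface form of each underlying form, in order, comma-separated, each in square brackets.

/fidvabib/:
  A Labial Nasal Assimilation: no change — [fidvabib]
  B Syncope: [fidvabib] → [fdvabb]
  C Progressive Voicing Assimilation: [fdvabb] → [ftfabb]
  D Degemination: [ftfabb] → [ftfab]
  E Cluster Epenthesis: no change — [ftfab]
/etepmup/:
  A Labial Nasal Assimilation: no change — [etepmup]
  B Syncope: [etepmup] → [etepmp]
  C Progressive Voicing Assimilation: no change — [etepmp]
  D Degemination: no change — [etepmp]
  E Cluster Epenthesis: [etepmp] → [etepmip]
/wotifan/:
  A Labial Nasal Assimilation: no change — [wotifan]
  B Syncope: [wotifan] → [wotfan]
  C Progressive Voicing Assimilation: no change — [wotfan]
  D Degemination: no change — [wotfan]
  E Cluster Epenthesis: no change — [wotfan]

[ftfab], [etepmip], [wotfan]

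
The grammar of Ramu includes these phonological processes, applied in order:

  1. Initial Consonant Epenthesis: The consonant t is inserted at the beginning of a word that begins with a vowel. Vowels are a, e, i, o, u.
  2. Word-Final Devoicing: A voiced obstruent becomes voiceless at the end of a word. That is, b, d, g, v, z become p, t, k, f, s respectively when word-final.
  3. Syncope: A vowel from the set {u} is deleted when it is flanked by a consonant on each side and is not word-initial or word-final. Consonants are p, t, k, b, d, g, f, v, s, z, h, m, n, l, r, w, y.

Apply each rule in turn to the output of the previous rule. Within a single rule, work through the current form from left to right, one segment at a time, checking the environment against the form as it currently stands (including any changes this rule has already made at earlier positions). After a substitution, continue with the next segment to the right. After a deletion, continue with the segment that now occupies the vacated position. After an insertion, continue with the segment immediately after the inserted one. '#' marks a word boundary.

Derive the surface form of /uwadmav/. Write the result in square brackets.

1 Initial Consonant Epenthesis: [uwadmav] → [tuwadmav]
2 Word-Final Devoicing: [tuwadmav] → [tuwadmaf]
3 Syncope: [tuwadmaf] → [twadmaf]

[twadmaf]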